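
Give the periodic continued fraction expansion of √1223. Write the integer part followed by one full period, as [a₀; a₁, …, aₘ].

[34; 1, 33, 1, 68]

a₀ = ⌊√1223⌋ = 34.
With m₀=0, d₀=1 and mₖ₊₁ = dₖaₖ − mₖ, dₖ₊₁ = (n − mₖ₊₁²)/dₖ, aₖ₊₁ = ⌊(a₀+mₖ₊₁)/dₖ₊₁⌋:
  k=1: m=34, d=67, a=1
  k=2: m=33, d=2, a=33
  k=3: m=33, d=67, a=1
  k=4: m=34, d=1, a=68
d=1 and a=2a₀=68 at k=4, so the next step gives (m, d) = (34, 67) again — its k=1 value — and the period has length 4.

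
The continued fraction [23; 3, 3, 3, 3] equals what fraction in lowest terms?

2540/109

Fold from the inside: start with 3/1.
  3 + 1/3 = 10/3
  3 + 3/10 = 33/10
  3 + 10/33 = 109/33
  23 + 33/109 = 2540/109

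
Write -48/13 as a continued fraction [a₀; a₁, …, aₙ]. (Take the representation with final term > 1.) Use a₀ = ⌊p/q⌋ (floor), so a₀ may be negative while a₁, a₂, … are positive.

[-4; 3, 4]

-48 = -4·13 + 4
13 = 3·4 + 1
4 = 4·1 + 0  (stop)
So -48/13 = [-4; 3, 4].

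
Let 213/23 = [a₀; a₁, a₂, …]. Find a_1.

213 = 9·23 + 6   →  a_0 = 9
23 = 3·6 + 5   →  a_1 = 3

3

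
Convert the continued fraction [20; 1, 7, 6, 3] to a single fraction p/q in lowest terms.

Fold from the inside: start with 3/1.
  6 + 1/3 = 19/3
  7 + 3/19 = 136/19
  1 + 19/136 = 155/136
  20 + 136/155 = 3236/155

3236/155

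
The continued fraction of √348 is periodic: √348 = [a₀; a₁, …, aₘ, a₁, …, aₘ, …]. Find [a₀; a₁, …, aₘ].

[18; 1, 1, 1, 8, 1, 1, 1, 36]

a₀ = ⌊√348⌋ = 18.
With m₀=0, d₀=1 and mₖ₊₁ = dₖaₖ − mₖ, dₖ₊₁ = (n − mₖ₊₁²)/dₖ, aₖ₊₁ = ⌊(a₀+mₖ₊₁)/dₖ₊₁⌋:
  k=1: m=18, d=24, a=1
  k=2: m=6, d=13, a=1
  k=3: m=7, d=23, a=1
  k=4: m=16, d=4, a=8
  k=5: m=16, d=23, a=1
  k=6: m=7, d=13, a=1
  k=7: m=6, d=24, a=1
  k=8: m=18, d=1, a=36
d=1 and a=2a₀=36 at k=8, so the next step gives (m, d) = (18, 24) again — its k=1 value — and the period has length 8.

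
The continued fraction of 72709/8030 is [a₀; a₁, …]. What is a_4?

3

72709 = 9·8030 + 439   →  a_0 = 9
8030 = 18·439 + 128   →  a_1 = 18
439 = 3·128 + 55   →  a_2 = 3
128 = 2·55 + 18   →  a_3 = 2
55 = 3·18 + 1   →  a_4 = 3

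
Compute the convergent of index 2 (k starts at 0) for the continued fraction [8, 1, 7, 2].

71/8

Using pₖ = aₖpₖ₋₁ + pₖ₋₂, qₖ = aₖqₖ₋₁ + qₖ₋₂ (with p₋₁=1, p₋₂=0, q₋₁=0, q₋₂=1):
  k=0: a=8, p=8, q=1
  k=1: a=1, p=9, q=1
  k=2: a=7, p=71, q=8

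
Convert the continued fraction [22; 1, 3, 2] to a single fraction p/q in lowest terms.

Using pₖ = aₖpₖ₋₁ + pₖ₋₂ and qₖ = aₖqₖ₋₁ + qₖ₋₂:
  k=0: a=22, p=22, q=1
  k=1: a=1, p=23, q=1
  k=2: a=3, p=91, q=4
  k=3: a=2, p=205, q=9

205/9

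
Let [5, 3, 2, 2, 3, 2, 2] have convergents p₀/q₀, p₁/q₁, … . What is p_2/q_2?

Using pₖ = aₖpₖ₋₁ + pₖ₋₂, qₖ = aₖqₖ₋₁ + qₖ₋₂ (with p₋₁=1, p₋₂=0, q₋₁=0, q₋₂=1):
  k=0: a=5, p=5, q=1
  k=1: a=3, p=16, q=3
  k=2: a=2, p=37, q=7

37/7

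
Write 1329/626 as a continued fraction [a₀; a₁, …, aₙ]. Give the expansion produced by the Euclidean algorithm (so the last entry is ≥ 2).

1329 = 2×626 + 77
626 = 8×77 + 10
77 = 7×10 + 7
10 = 1×7 + 3
7 = 2×3 + 1
3 = 3×1 + 0  (stop)
So 1329/626 = [2; 8, 7, 1, 2, 3].

[2; 8, 7, 1, 2, 3]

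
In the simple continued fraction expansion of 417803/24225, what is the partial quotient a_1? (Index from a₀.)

417803 = 17·24225 + 5978   →  a_0 = 17
24225 = 4·5978 + 313   →  a_1 = 4

4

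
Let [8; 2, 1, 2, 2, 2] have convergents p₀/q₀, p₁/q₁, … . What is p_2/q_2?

Using pₖ = aₖpₖ₋₁ + pₖ₋₂, qₖ = aₖqₖ₋₁ + qₖ₋₂ (with p₋₁=1, p₋₂=0, q₋₁=0, q₋₂=1):
  k=0: a=8, p=8, q=1
  k=1: a=2, p=17, q=2
  k=2: a=1, p=25, q=3

25/3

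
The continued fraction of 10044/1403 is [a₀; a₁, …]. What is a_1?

6

10044 = 7·1403 + 223   →  a_0 = 7
1403 = 6·223 + 65   →  a_1 = 6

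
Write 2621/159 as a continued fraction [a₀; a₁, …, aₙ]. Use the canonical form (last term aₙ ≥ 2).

[16; 2, 15, 2, 2]

2621 = 16·159 + 77
159 = 2·77 + 5
77 = 15·5 + 2
5 = 2·2 + 1
2 = 2·1 + 0  (stop)
So 2621/159 = [16; 2, 15, 2, 2].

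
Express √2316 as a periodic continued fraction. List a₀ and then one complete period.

[48; 8, 96]

a₀ = ⌊√2316⌋ = 48.
With m₀=0, d₀=1 and mₖ₊₁ = dₖaₖ − mₖ, dₖ₊₁ = (n − mₖ₊₁²)/dₖ, aₖ₊₁ = ⌊(a₀+mₖ₊₁)/dₖ₊₁⌋:
  k=1: m=48, d=12, a=8
  k=2: m=48, d=1, a=96
d=1 and a=2a₀=96 at k=2, so the next step gives (m, d) = (48, 12) again — its k=1 value — and the period has length 2.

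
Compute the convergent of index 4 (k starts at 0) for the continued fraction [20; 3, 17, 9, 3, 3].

Using pₖ = aₖpₖ₋₁ + pₖ₋₂, qₖ = aₖqₖ₋₁ + qₖ₋₂ (with p₋₁=1, p₋₂=0, q₋₁=0, q₋₂=1):
  k=0: a=20, p=20, q=1
  k=1: a=3, p=61, q=3
  k=2: a=17, p=1057, q=52
  k=3: a=9, p=9574, q=471
  k=4: a=3, p=29779, q=1465

29779/1465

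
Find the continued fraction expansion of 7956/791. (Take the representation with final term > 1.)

7956 = 10·791 + 46
791 = 17·46 + 9
46 = 5·9 + 1
9 = 9·1 + 0  (stop)
So 7956/791 = [10; 17, 5, 9].

[10; 17, 5, 9]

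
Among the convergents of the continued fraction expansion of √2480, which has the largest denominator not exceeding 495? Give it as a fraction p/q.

√2480 = [49; 1, 3, 1, 98, …] (period length 4).
Convergents:
  p_0/q_0 = 49/1
  p_1/q_1 = 50/1
  p_2/q_2 = 199/4
  p_3/q_3 = 249/5
  p_4/q_4 = 24601/494
  p_5/q_5 = 24850/499
q_4 = 494 ≤ 495 < 499 = q_5, so the answer is 24601/494.

24601/494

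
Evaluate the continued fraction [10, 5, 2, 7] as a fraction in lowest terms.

Fold from the inside: start with 7/1.
  2 + 1/7 = 15/7
  5 + 7/15 = 82/15
  10 + 15/82 = 835/82

835/82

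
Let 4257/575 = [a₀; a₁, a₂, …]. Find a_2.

4257 = 7·575 + 232   →  a_0 = 7
575 = 2·232 + 111   →  a_1 = 2
232 = 2·111 + 10   →  a_2 = 2

2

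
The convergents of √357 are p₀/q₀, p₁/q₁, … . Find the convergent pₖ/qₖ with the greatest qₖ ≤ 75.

√357 = [18; 1, 8, 2, 8, 1, 36, …] (period length 6).
Convergents:
  p_0/q_0 = 18/1
  p_1/q_1 = 19/1
  p_2/q_2 = 170/9
  p_3/q_3 = 359/19
  p_4/q_4 = 3042/161
q_3 = 19 ≤ 75 < 161 = q_4, so the answer is 359/19.

359/19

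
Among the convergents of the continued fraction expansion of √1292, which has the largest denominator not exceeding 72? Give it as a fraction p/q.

√1292 = [35; 1, 16, 1, 70, …] (period length 4).
Convergents:
  p_0/q_0 = 35/1
  p_1/q_1 = 36/1
  p_2/q_2 = 611/17
  p_3/q_3 = 647/18
  p_4/q_4 = 45901/1277
q_3 = 18 ≤ 72 < 1277 = q_4, so the answer is 647/18.

647/18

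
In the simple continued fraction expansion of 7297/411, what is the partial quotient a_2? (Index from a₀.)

3

7297 = 17·411 + 310   →  a_0 = 17
411 = 1·310 + 101   →  a_1 = 1
310 = 3·101 + 7   →  a_2 = 3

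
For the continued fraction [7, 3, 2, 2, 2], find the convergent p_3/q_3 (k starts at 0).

124/17

Using pₖ = aₖpₖ₋₁ + pₖ₋₂, qₖ = aₖqₖ₋₁ + qₖ₋₂ (with p₋₁=1, p₋₂=0, q₋₁=0, q₋₂=1):
  k=0: a=7, p=7, q=1
  k=1: a=3, p=22, q=3
  k=2: a=2, p=51, q=7
  k=3: a=2, p=124, q=17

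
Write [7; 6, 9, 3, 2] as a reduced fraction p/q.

2844/397

Using pₖ = aₖpₖ₋₁ + pₖ₋₂ and qₖ = aₖqₖ₋₁ + qₖ₋₂:
  k=0: a=7, p=7, q=1
  k=1: a=6, p=43, q=6
  k=2: a=9, p=394, q=55
  k=3: a=3, p=1225, q=171
  k=4: a=2, p=2844, q=397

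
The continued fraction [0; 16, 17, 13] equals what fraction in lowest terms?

222/3565

Fold from the inside: start with 13/1.
  17 + 1/13 = 222/13
  16 + 13/222 = 3565/222
  0 + 222/3565 = 222/3565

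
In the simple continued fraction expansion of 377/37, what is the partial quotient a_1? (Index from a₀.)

377 = 10·37 + 7   →  a_0 = 10
37 = 5·7 + 2   →  a_1 = 5

5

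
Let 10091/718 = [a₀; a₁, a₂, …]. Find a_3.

10091 = 14·718 + 39   →  a_0 = 14
718 = 18·39 + 16   →  a_1 = 18
39 = 2·16 + 7   →  a_2 = 2
16 = 2·7 + 2   →  a_3 = 2

2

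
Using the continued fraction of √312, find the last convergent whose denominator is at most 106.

√312 = [17; 1, 1, 1, 34, …] (period length 4).
Convergents:
  p_0/q_0 = 17/1
  p_1/q_1 = 18/1
  p_2/q_2 = 35/2
  p_3/q_3 = 53/3
  p_4/q_4 = 1837/104
  p_5/q_5 = 1890/107
q_4 = 104 ≤ 106 < 107 = q_5, so the answer is 1837/104.

1837/104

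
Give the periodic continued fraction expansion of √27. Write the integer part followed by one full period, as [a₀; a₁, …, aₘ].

[5; 5, 10]

a₀ = ⌊√27⌋ = 5.
With m₀=0, d₀=1 and mₖ₊₁ = dₖaₖ − mₖ, dₖ₊₁ = (n − mₖ₊₁²)/dₖ, aₖ₊₁ = ⌊(a₀+mₖ₊₁)/dₖ₊₁⌋:
  k=1: m=5, d=2, a=5
  k=2: m=5, d=1, a=10
d=1 and a=2a₀=10 at k=2, so the next step gives (m, d) = (5, 2) again — its k=1 value — and the period has length 2.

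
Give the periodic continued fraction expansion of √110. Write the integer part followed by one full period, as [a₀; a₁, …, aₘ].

a₀ = ⌊√110⌋ = 10.
With m₀=0, d₀=1 and mₖ₊₁ = dₖaₖ − mₖ, dₖ₊₁ = (n − mₖ₊₁²)/dₖ, aₖ₊₁ = ⌊(a₀+mₖ₊₁)/dₖ₊₁⌋:
  k=1: m=10, d=10, a=2
  k=2: m=10, d=1, a=20
d=1 and a=2a₀=20 at k=2, so the next step gives (m, d) = (10, 10) again — its k=1 value — and the period has length 2.

[10; 2, 20]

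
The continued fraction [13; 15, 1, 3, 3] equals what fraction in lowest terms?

Fold from the inside: start with 3/1.
  3 + 1/3 = 10/3
  1 + 3/10 = 13/10
  15 + 10/13 = 205/13
  13 + 13/205 = 2678/205

2678/205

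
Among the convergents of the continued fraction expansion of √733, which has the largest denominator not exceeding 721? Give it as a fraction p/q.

9882/365

√733 = [27; 13, 1, 1, 13, 54, …] (period length 5).
Convergents:
  p_0/q_0 = 27/1
  p_1/q_1 = 352/13
  p_2/q_2 = 379/14
  p_3/q_3 = 731/27
  p_4/q_4 = 9882/365
  p_5/q_5 = 534359/19737
q_4 = 365 ≤ 721 < 19737 = q_5, so the answer is 9882/365.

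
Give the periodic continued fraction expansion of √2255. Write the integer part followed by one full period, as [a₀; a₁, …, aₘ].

a₀ = ⌊√2255⌋ = 47.
With m₀=0, d₀=1 and mₖ₊₁ = dₖaₖ − mₖ, dₖ₊₁ = (n − mₖ₊₁²)/dₖ, aₖ₊₁ = ⌊(a₀+mₖ₊₁)/dₖ₊₁⌋:
  k=1: m=47, d=46, a=2
  k=2: m=45, d=5, a=18
  k=3: m=45, d=46, a=2
  k=4: m=47, d=1, a=94
d=1 and a=2a₀=94 at k=4, so the next step gives (m, d) = (47, 46) again — its k=1 value — and the period has length 4.

[47; 2, 18, 2, 94]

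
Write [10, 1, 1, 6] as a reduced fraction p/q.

Fold from the inside: start with 6/1.
  1 + 1/6 = 7/6
  1 + 6/7 = 13/7
  10 + 7/13 = 137/13

137/13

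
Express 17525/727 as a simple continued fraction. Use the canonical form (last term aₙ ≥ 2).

17525 = 24*727 + 77
727 = 9*77 + 34
77 = 2*34 + 9
34 = 3*9 + 7
9 = 1*7 + 2
7 = 3*2 + 1
2 = 2*1 + 0  (stop)
So 17525/727 = [24; 9, 2, 3, 1, 3, 2].

[24; 9, 2, 3, 1, 3, 2]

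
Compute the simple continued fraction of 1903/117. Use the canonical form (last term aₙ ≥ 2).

[16; 3, 1, 3, 2, 3]

1903 = 16·117 + 31
117 = 3·31 + 24
31 = 1·24 + 7
24 = 3·7 + 3
7 = 2·3 + 1
3 = 3·1 + 0  (stop)
So 1903/117 = [16; 3, 1, 3, 2, 3].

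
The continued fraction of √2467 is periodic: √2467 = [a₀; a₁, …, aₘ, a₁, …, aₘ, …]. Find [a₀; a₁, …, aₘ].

[49; 1, 2, 49, 2, 1, 98]

a₀ = ⌊√2467⌋ = 49.
With m₀=0, d₀=1 and mₖ₊₁ = dₖaₖ − mₖ, dₖ₊₁ = (n − mₖ₊₁²)/dₖ, aₖ₊₁ = ⌊(a₀+mₖ₊₁)/dₖ₊₁⌋:
  k=1: m=49, d=66, a=1
  k=2: m=17, d=33, a=2
  k=3: m=49, d=2, a=49
  k=4: m=49, d=33, a=2
  k=5: m=17, d=66, a=1
  k=6: m=49, d=1, a=98
d=1 and a=2a₀=98 at k=6, so the next step gives (m, d) = (49, 66) again — its k=1 value — and the period has length 6.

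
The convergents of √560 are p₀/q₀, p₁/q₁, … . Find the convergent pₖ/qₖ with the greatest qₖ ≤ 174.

3384/143

√560 = [23; 1, 1, 1, 46, …] (period length 4).
Convergents:
  p_0/q_0 = 23/1
  p_1/q_1 = 24/1
  p_2/q_2 = 47/2
  p_3/q_3 = 71/3
  p_4/q_4 = 3313/140
  p_5/q_5 = 3384/143
  p_6/q_6 = 6697/283
q_5 = 143 ≤ 174 < 283 = q_6, so the answer is 3384/143.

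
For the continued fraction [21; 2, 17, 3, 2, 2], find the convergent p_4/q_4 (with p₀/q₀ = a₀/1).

5350/249

Using pₖ = aₖpₖ₋₁ + pₖ₋₂, qₖ = aₖqₖ₋₁ + qₖ₋₂ (with p₋₁=1, p₋₂=0, q₋₁=0, q₋₂=1):
  k=0: a=21, p=21, q=1
  k=1: a=2, p=43, q=2
  k=2: a=17, p=752, q=35
  k=3: a=3, p=2299, q=107
  k=4: a=2, p=5350, q=249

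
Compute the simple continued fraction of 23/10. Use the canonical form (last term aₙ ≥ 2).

[2; 3, 3]

23 = 2·10 + 3
10 = 3·3 + 1
3 = 3·1 + 0  (stop)
So 23/10 = [2; 3, 3].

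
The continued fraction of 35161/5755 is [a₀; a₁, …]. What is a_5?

35161 = 6·5755 + 631   →  a_0 = 6
5755 = 9·631 + 76   →  a_1 = 9
631 = 8·76 + 23   →  a_2 = 8
76 = 3·23 + 7   →  a_3 = 3
23 = 3·7 + 2   →  a_4 = 3
7 = 3·2 + 1   →  a_5 = 3

3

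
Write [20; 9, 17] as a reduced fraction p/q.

3097/154

Fold from the inside: start with 17/1.
  9 + 1/17 = 154/17
  20 + 17/154 = 3097/154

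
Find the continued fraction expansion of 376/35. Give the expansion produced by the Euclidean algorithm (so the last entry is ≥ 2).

[10; 1, 2, 1, 8]

376 = 10×35 + 26
35 = 1×26 + 9
26 = 2×9 + 8
9 = 1×8 + 1
8 = 8×1 + 0  (stop)
So 376/35 = [10; 1, 2, 1, 8].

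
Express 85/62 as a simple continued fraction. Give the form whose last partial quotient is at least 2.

85 = 1×62 + 23
62 = 2×23 + 16
23 = 1×16 + 7
16 = 2×7 + 2
7 = 3×2 + 1
2 = 2×1 + 0  (stop)
So 85/62 = [1; 2, 1, 2, 3, 2].

[1; 2, 1, 2, 3, 2]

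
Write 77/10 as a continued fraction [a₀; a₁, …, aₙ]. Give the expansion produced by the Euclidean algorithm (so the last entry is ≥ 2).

77 = 7*10 + 7
10 = 1*7 + 3
7 = 2*3 + 1
3 = 3*1 + 0  (stop)
So 77/10 = [7; 1, 2, 3].

[7; 1, 2, 3]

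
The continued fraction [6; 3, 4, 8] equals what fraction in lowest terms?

675/107

Fold from the inside: start with 8/1.
  4 + 1/8 = 33/8
  3 + 8/33 = 107/33
  6 + 33/107 = 675/107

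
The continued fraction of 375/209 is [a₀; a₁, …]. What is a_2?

375 = 1·209 + 166   →  a_0 = 1
209 = 1·166 + 43   →  a_1 = 1
166 = 3·43 + 37   →  a_2 = 3

3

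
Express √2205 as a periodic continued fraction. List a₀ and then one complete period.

[46; 1, 22, 2, 22, 1, 92]

a₀ = ⌊√2205⌋ = 46.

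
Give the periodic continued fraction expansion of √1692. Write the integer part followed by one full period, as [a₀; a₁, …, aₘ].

a₀ = ⌊√1692⌋ = 41.
With m₀=0, d₀=1 and mₖ₊₁ = dₖaₖ − mₖ, dₖ₊₁ = (n − mₖ₊₁²)/dₖ, aₖ₊₁ = ⌊(a₀+mₖ₊₁)/dₖ₊₁⌋:
  k=1: m=41, d=11, a=7
  k=2: m=36, d=36, a=2
  k=3: m=36, d=11, a=7
  k=4: m=41, d=1, a=82
d=1 and a=2a₀=82 at k=4, so the next step gives (m, d) = (41, 11) again — its k=1 value — and the period has length 4.

[41; 7, 2, 7, 82]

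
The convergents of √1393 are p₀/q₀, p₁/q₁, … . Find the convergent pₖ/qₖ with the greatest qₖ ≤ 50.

1157/31

√1393 = [37; 3, 10, 3, 74, …] (period length 4).
Convergents:
  p_0/q_0 = 37/1
  p_1/q_1 = 112/3
  p_2/q_2 = 1157/31
  p_3/q_3 = 3583/96
q_2 = 31 ≤ 50 < 96 = q_3, so the answer is 1157/31.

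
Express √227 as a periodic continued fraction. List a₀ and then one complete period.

[15; 15, 30]

a₀ = ⌊√227⌋ = 15.
With m₀=0, d₀=1 and mₖ₊₁ = dₖaₖ − mₖ, dₖ₊₁ = (n − mₖ₊₁²)/dₖ, aₖ₊₁ = ⌊(a₀+mₖ₊₁)/dₖ₊₁⌋:
  k=1: m=15, d=2, a=15
  k=2: m=15, d=1, a=30
d=1 and a=2a₀=30 at k=2, so the next step gives (m, d) = (15, 2) again — its k=1 value — and the period has length 2.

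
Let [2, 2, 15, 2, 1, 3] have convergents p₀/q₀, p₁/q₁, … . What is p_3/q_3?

Using pₖ = aₖpₖ₋₁ + pₖ₋₂, qₖ = aₖqₖ₋₁ + qₖ₋₂ (with p₋₁=1, p₋₂=0, q₋₁=0, q₋₂=1):
  k=0: a=2, p=2, q=1
  k=1: a=2, p=5, q=2
  k=2: a=15, p=77, q=31
  k=3: a=2, p=159, q=64

159/64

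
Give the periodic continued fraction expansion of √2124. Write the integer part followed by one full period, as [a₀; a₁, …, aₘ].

a₀ = ⌊√2124⌋ = 46.
With m₀=0, d₀=1 and mₖ₊₁ = dₖaₖ − mₖ, dₖ₊₁ = (n − mₖ₊₁²)/dₖ, aₖ₊₁ = ⌊(a₀+mₖ₊₁)/dₖ₊₁⌋:
  k=1: m=46, d=8, a=11
  k=2: m=42, d=45, a=1
  k=3: m=3, d=47, a=1
  k=4: m=44, d=4, a=22
  k=5: m=44, d=47, a=1
  k=6: m=3, d=45, a=1
  k=7: m=42, d=8, a=11
  k=8: m=46, d=1, a=92
d=1 and a=2a₀=92 at k=8, so the next step gives (m, d) = (46, 8) again — its k=1 value — and the period has length 8.

[46; 11, 1, 1, 22, 1, 1, 11, 92]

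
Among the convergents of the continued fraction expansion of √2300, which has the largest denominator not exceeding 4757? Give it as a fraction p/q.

√2300 = [47; 1, 22, 1, 94, …] (period length 4).
Convergents:
  p_0/q_0 = 47/1
  p_1/q_1 = 48/1
  p_2/q_2 = 1103/23
  p_3/q_3 = 1151/24
  p_4/q_4 = 109297/2279
  p_5/q_5 = 110448/2303
  p_6/q_6 = 2539153/52945
q_5 = 2303 ≤ 4757 < 52945 = q_6, so the answer is 110448/2303.

110448/2303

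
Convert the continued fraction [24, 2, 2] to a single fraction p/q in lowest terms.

122/5

Fold from the inside: start with 2/1.
  2 + 1/2 = 5/2
  24 + 2/5 = 122/5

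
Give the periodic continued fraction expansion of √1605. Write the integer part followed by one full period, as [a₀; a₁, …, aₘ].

a₀ = ⌊√1605⌋ = 40.
With m₀=0, d₀=1 and mₖ₊₁ = dₖaₖ − mₖ, dₖ₊₁ = (n − mₖ₊₁²)/dₖ, aₖ₊₁ = ⌊(a₀+mₖ₊₁)/dₖ₊₁⌋:
  k=1: m=40, d=5, a=16
  k=2: m=40, d=1, a=80
d=1 and a=2a₀=80 at k=2, so the next step gives (m, d) = (40, 5) again — its k=1 value — and the period has length 2.

[40; 16, 80]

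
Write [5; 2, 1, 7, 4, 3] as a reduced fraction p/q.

1647/308

Using pₖ = aₖpₖ₋₁ + pₖ₋₂ and qₖ = aₖqₖ₋₁ + qₖ₋₂:
  k=0: a=5, p=5, q=1
  k=1: a=2, p=11, q=2
  k=2: a=1, p=16, q=3
  k=3: a=7, p=123, q=23
  k=4: a=4, p=508, q=95
  k=5: a=3, p=1647, q=308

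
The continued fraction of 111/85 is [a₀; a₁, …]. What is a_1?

3

111 = 1·85 + 26   →  a_0 = 1
85 = 3·26 + 7   →  a_1 = 3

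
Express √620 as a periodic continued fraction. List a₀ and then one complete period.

[24; 1, 8, 1, 48]

a₀ = ⌊√620⌋ = 24.
With m₀=0, d₀=1 and mₖ₊₁ = dₖaₖ − mₖ, dₖ₊₁ = (n − mₖ₊₁²)/dₖ, aₖ₊₁ = ⌊(a₀+mₖ₊₁)/dₖ₊₁⌋:
  k=1: m=24, d=44, a=1
  k=2: m=20, d=5, a=8
  k=3: m=20, d=44, a=1
  k=4: m=24, d=1, a=48
d=1 and a=2a₀=48 at k=4, so the next step gives (m, d) = (24, 44) again — its k=1 value — and the period has length 4.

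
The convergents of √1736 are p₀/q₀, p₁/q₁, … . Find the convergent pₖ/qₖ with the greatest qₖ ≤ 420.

10458/251

√1736 = [41; 1, 1, 1, 82, …] (period length 4).
Convergents:
  p_0/q_0 = 41/1
  p_1/q_1 = 42/1
  p_2/q_2 = 83/2
  p_3/q_3 = 125/3
  p_4/q_4 = 10333/248
  p_5/q_5 = 10458/251
  p_6/q_6 = 20791/499
q_5 = 251 ≤ 420 < 499 = q_6, so the answer is 10458/251.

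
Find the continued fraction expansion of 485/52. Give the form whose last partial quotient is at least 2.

485 = 9*52 + 17
52 = 3*17 + 1
17 = 17*1 + 0  (stop)
So 485/52 = [9; 3, 17].

[9; 3, 17]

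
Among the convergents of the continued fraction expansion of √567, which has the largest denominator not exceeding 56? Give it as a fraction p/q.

√567 = [23; 1, 4, 3, 4, 1, 46, …] (period length 6).
Convergents:
  p_0/q_0 = 23/1
  p_1/q_1 = 24/1
  p_2/q_2 = 119/5
  p_3/q_3 = 381/16
  p_4/q_4 = 1643/69
q_3 = 16 ≤ 56 < 69 = q_4, so the answer is 381/16.

381/16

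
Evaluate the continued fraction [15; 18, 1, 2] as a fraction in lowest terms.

Fold from the inside: start with 2/1.
  1 + 1/2 = 3/2
  18 + 2/3 = 56/3
  15 + 3/56 = 843/56

843/56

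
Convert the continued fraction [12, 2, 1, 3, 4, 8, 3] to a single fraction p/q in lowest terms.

14933/1208

Using pₖ = aₖpₖ₋₁ + pₖ₋₂ and qₖ = aₖqₖ₋₁ + qₖ₋₂:
  k=0: a=12, p=12, q=1
  k=1: a=2, p=25, q=2
  k=2: a=1, p=37, q=3
  k=3: a=3, p=136, q=11
  k=4: a=4, p=581, q=47
  k=5: a=8, p=4784, q=387
  k=6: a=3, p=14933, q=1208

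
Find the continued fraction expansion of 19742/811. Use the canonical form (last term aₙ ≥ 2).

19742 = 24×811 + 278
811 = 2×278 + 255
278 = 1×255 + 23
255 = 11×23 + 2
23 = 11×2 + 1
2 = 2×1 + 0  (stop)
So 19742/811 = [24; 2, 1, 11, 11, 2].

[24; 2, 1, 11, 11, 2]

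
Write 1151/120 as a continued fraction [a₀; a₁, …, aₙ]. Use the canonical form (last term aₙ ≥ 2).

[9; 1, 1, 2, 4, 2, 2]

1151 = 9·120 + 71
120 = 1·71 + 49
71 = 1·49 + 22
49 = 2·22 + 5
22 = 4·5 + 2
5 = 2·2 + 1
2 = 2·1 + 0  (stop)
So 1151/120 = [9; 1, 1, 2, 4, 2, 2].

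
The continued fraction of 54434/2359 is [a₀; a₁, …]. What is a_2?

54434 = 23·2359 + 177   →  a_0 = 23
2359 = 13·177 + 58   →  a_1 = 13
177 = 3·58 + 3   →  a_2 = 3

3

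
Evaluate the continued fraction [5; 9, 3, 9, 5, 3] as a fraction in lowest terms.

21757/4260

Fold from the inside: start with 3/1.
  5 + 1/3 = 16/3
  9 + 3/16 = 147/16
  3 + 16/147 = 457/147
  9 + 147/457 = 4260/457
  5 + 457/4260 = 21757/4260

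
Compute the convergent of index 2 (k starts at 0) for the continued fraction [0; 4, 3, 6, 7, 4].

Using pₖ = aₖpₖ₋₁ + pₖ₋₂, qₖ = aₖqₖ₋₁ + qₖ₋₂ (with p₋₁=1, p₋₂=0, q₋₁=0, q₋₂=1):
  k=0: a=0, p=0, q=1
  k=1: a=4, p=1, q=4
  k=2: a=3, p=3, q=13

3/13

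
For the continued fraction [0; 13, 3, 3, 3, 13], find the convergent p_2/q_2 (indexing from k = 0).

Using pₖ = aₖpₖ₋₁ + pₖ₋₂, qₖ = aₖqₖ₋₁ + qₖ₋₂ (with p₋₁=1, p₋₂=0, q₋₁=0, q₋₂=1):
  k=0: a=0, p=0, q=1
  k=1: a=13, p=1, q=13
  k=2: a=3, p=3, q=40

3/40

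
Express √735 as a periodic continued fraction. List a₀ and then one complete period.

[27; 9, 54]

a₀ = ⌊√735⌋ = 27.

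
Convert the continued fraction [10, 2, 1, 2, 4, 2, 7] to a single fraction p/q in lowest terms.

6026/581

Using pₖ = aₖpₖ₋₁ + pₖ₋₂ and qₖ = aₖqₖ₋₁ + qₖ₋₂:
  k=0: a=10, p=10, q=1
  k=1: a=2, p=21, q=2
  k=2: a=1, p=31, q=3
  k=3: a=2, p=83, q=8
  k=4: a=4, p=363, q=35
  k=5: a=2, p=809, q=78
  k=6: a=7, p=6026, q=581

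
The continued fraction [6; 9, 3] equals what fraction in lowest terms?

171/28

Fold from the inside: start with 3/1.
  9 + 1/3 = 28/3
  6 + 3/28 = 171/28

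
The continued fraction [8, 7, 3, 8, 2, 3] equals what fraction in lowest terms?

Using pₖ = aₖpₖ₋₁ + pₖ₋₂ and qₖ = aₖqₖ₋₁ + qₖ₋₂:
  k=0: a=8, p=8, q=1
  k=1: a=7, p=57, q=7
  k=2: a=3, p=179, q=22
  k=3: a=8, p=1489, q=183
  k=4: a=2, p=3157, q=388
  k=5: a=3, p=10960, q=1347

10960/1347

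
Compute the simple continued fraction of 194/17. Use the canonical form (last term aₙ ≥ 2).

[11; 2, 2, 3]

194 = 11*17 + 7
17 = 2*7 + 3
7 = 2*3 + 1
3 = 3*1 + 0  (stop)
So 194/17 = [11; 2, 2, 3].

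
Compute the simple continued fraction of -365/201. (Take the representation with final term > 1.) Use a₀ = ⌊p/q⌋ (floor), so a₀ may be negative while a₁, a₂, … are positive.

[-2; 5, 2, 3, 5]

-365 = -2*201 + 37
201 = 5*37 + 16
37 = 2*16 + 5
16 = 3*5 + 1
5 = 5*1 + 0  (stop)
So -365/201 = [-2; 5, 2, 3, 5].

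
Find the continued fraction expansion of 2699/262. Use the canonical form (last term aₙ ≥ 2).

[10; 3, 3, 6, 4]

2699 = 10*262 + 79
262 = 3*79 + 25
79 = 3*25 + 4
25 = 6*4 + 1
4 = 4*1 + 0  (stop)
So 2699/262 = [10; 3, 3, 6, 4].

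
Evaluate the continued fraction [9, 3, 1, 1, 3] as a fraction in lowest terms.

232/25

Using pₖ = aₖpₖ₋₁ + pₖ₋₂ and qₖ = aₖqₖ₋₁ + qₖ₋₂:
  k=0: a=9, p=9, q=1
  k=1: a=3, p=28, q=3
  k=2: a=1, p=37, q=4
  k=3: a=1, p=65, q=7
  k=4: a=3, p=232, q=25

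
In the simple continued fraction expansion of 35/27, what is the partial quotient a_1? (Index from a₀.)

35 = 1·27 + 8   →  a_0 = 1
27 = 3·8 + 3   →  a_1 = 3

3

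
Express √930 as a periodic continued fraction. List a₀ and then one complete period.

a₀ = ⌊√930⌋ = 30.
With m₀=0, d₀=1 and mₖ₊₁ = dₖaₖ − mₖ, dₖ₊₁ = (n − mₖ₊₁²)/dₖ, aₖ₊₁ = ⌊(a₀+mₖ₊₁)/dₖ₊₁⌋:
  k=1: m=30, d=30, a=2
  k=2: m=30, d=1, a=60
d=1 and a=2a₀=60 at k=2, so the next step gives (m, d) = (30, 30) again — its k=1 value — and the period has length 2.

[30; 2, 60]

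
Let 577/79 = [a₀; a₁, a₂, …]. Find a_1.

3

577 = 7·79 + 24   →  a_0 = 7
79 = 3·24 + 7   →  a_1 = 3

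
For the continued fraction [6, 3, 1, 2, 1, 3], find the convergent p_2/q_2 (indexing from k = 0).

Using pₖ = aₖpₖ₋₁ + pₖ₋₂, qₖ = aₖqₖ₋₁ + qₖ₋₂ (with p₋₁=1, p₋₂=0, q₋₁=0, q₋₂=1):
  k=0: a=6, p=6, q=1
  k=1: a=3, p=19, q=3
  k=2: a=1, p=25, q=4

25/4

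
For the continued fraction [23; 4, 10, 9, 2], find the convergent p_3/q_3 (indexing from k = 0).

8670/373

Using pₖ = aₖpₖ₋₁ + pₖ₋₂, qₖ = aₖqₖ₋₁ + qₖ₋₂ (with p₋₁=1, p₋₂=0, q₋₁=0, q₋₂=1):
  k=0: a=23, p=23, q=1
  k=1: a=4, p=93, q=4
  k=2: a=10, p=953, q=41
  k=3: a=9, p=8670, q=373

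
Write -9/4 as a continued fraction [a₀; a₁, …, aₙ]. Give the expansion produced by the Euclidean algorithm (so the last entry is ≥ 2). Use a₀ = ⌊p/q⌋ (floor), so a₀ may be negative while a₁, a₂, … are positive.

-9 = -3*4 + 3
4 = 1*3 + 1
3 = 3*1 + 0  (stop)
So -9/4 = [-3; 1, 3].

[-3; 1, 3]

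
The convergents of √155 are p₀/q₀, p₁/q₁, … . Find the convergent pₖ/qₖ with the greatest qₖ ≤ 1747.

12425/998

√155 = [12; 2, 4, 2, 24, …] (period length 4).
Convergents:
  p_0/q_0 = 12/1
  p_1/q_1 = 25/2
  p_2/q_2 = 112/9
  p_3/q_3 = 249/20
  p_4/q_4 = 6088/489
  p_5/q_5 = 12425/998
  p_6/q_6 = 55788/4481
q_5 = 998 ≤ 1747 < 4481 = q_6, so the answer is 12425/998.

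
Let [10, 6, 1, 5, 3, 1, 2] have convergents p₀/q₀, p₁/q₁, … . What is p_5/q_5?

Using pₖ = aₖpₖ₋₁ + pₖ₋₂, qₖ = aₖqₖ₋₁ + qₖ₋₂ (with p₋₁=1, p₋₂=0, q₋₁=0, q₋₂=1):
  k=0: a=10, p=10, q=1
  k=1: a=6, p=61, q=6
  k=2: a=1, p=71, q=7
  k=3: a=5, p=416, q=41
  k=4: a=3, p=1319, q=130
  k=5: a=1, p=1735, q=171

1735/171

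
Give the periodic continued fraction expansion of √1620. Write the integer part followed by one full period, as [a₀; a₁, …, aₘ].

a₀ = ⌊√1620⌋ = 40.

[40; 4, 80]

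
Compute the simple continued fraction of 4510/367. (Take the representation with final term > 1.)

4510 = 12·367 + 106
367 = 3·106 + 49
106 = 2·49 + 8
49 = 6·8 + 1
8 = 8·1 + 0  (stop)
So 4510/367 = [12; 3, 2, 6, 8].

[12; 3, 2, 6, 8]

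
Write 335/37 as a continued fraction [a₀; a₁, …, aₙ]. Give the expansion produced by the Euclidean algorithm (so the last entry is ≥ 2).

[9; 18, 2]

335 = 9*37 + 2
37 = 18*2 + 1
2 = 2*1 + 0  (stop)
So 335/37 = [9; 18, 2].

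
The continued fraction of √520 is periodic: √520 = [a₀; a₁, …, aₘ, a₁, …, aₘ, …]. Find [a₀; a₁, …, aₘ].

[22; 1, 4, 11, 4, 1, 44]

a₀ = ⌊√520⌋ = 22.
With m₀=0, d₀=1 and mₖ₊₁ = dₖaₖ − mₖ, dₖ₊₁ = (n − mₖ₊₁²)/dₖ, aₖ₊₁ = ⌊(a₀+mₖ₊₁)/dₖ₊₁⌋:
  k=1: m=22, d=36, a=1
  k=2: m=14, d=9, a=4
  k=3: m=22, d=4, a=11
  k=4: m=22, d=9, a=4
  k=5: m=14, d=36, a=1
  k=6: m=22, d=1, a=44
d=1 and a=2a₀=44 at k=6, so the next step gives (m, d) = (22, 36) again — its k=1 value — and the period has length 6.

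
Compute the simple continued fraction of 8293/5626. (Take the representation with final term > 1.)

[1; 2, 9, 7, 2, 19]

8293 = 1·5626 + 2667
5626 = 2·2667 + 292
2667 = 9·292 + 39
292 = 7·39 + 19
39 = 2·19 + 1
19 = 19·1 + 0  (stop)
So 8293/5626 = [1; 2, 9, 7, 2, 19].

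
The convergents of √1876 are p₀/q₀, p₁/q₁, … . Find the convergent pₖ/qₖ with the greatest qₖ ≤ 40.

693/16

√1876 = [43; 3, 5, 12, 5, 3, 86, …] (period length 6).
Convergents:
  p_0/q_0 = 43/1
  p_1/q_1 = 130/3
  p_2/q_2 = 693/16
  p_3/q_3 = 8446/195
q_2 = 16 ≤ 40 < 195 = q_3, so the answer is 693/16.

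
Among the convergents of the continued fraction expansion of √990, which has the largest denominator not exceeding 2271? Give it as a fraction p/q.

√990 = [31; 2, 6, 2, 62, …] (period length 4).
Convergents:
  p_0/q_0 = 31/1
  p_1/q_1 = 63/2
  p_2/q_2 = 409/13
  p_3/q_3 = 881/28
  p_4/q_4 = 55031/1749
  p_5/q_5 = 110943/3526
q_4 = 1749 ≤ 2271 < 3526 = q_5, so the answer is 55031/1749.

55031/1749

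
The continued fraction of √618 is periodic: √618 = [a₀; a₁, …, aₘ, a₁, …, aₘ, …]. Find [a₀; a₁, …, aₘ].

[24; 1, 6, 8, 6, 1, 48]

a₀ = ⌊√618⌋ = 24.
With m₀=0, d₀=1 and mₖ₊₁ = dₖaₖ − mₖ, dₖ₊₁ = (n − mₖ₊₁²)/dₖ, aₖ₊₁ = ⌊(a₀+mₖ₊₁)/dₖ₊₁⌋:
  k=1: m=24, d=42, a=1
  k=2: m=18, d=7, a=6
  k=3: m=24, d=6, a=8
  k=4: m=24, d=7, a=6
  k=5: m=18, d=42, a=1
  k=6: m=24, d=1, a=48
d=1 and a=2a₀=48 at k=6, so the next step gives (m, d) = (24, 42) again — its k=1 value — and the period has length 6.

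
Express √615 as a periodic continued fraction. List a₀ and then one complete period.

a₀ = ⌊√615⌋ = 24.
With m₀=0, d₀=1 and mₖ₊₁ = dₖaₖ − mₖ, dₖ₊₁ = (n − mₖ₊₁²)/dₖ, aₖ₊₁ = ⌊(a₀+mₖ₊₁)/dₖ₊₁⌋:
  k=1: m=24, d=39, a=1
  k=2: m=15, d=10, a=3
  k=3: m=15, d=39, a=1
  k=4: m=24, d=1, a=48
d=1 and a=2a₀=48 at k=4, so the next step gives (m, d) = (24, 39) again — its k=1 value — and the period has length 4.

[24; 1, 3, 1, 48]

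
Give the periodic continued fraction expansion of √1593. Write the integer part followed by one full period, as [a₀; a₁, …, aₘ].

[39; 1, 10, 2, 2, 2, 10, 1, 78]

a₀ = ⌊√1593⌋ = 39.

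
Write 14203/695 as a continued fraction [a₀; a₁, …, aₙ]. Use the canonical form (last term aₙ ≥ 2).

14203 = 20·695 + 303
695 = 2·303 + 89
303 = 3·89 + 36
89 = 2·36 + 17
36 = 2·17 + 2
17 = 8·2 + 1
2 = 2·1 + 0  (stop)
So 14203/695 = [20; 2, 3, 2, 2, 8, 2].

[20; 2, 3, 2, 2, 8, 2]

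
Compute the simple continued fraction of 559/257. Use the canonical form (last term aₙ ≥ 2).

[2; 5, 1, 2, 2, 6]

559 = 2·257 + 45
257 = 5·45 + 32
45 = 1·32 + 13
32 = 2·13 + 6
13 = 2·6 + 1
6 = 6·1 + 0  (stop)
So 559/257 = [2; 5, 1, 2, 2, 6].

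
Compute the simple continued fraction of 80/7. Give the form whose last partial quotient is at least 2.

80 = 11×7 + 3
7 = 2×3 + 1
3 = 3×1 + 0  (stop)
So 80/7 = [11; 2, 3].

[11; 2, 3]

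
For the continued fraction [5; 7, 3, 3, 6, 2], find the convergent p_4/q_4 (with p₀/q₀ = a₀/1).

Using pₖ = aₖpₖ₋₁ + pₖ₋₂, qₖ = aₖqₖ₋₁ + qₖ₋₂ (with p₋₁=1, p₋₂=0, q₋₁=0, q₋₂=1):
  k=0: a=5, p=5, q=1
  k=1: a=7, p=36, q=7
  k=2: a=3, p=113, q=22
  k=3: a=3, p=375, q=73
  k=4: a=6, p=2363, q=460

2363/460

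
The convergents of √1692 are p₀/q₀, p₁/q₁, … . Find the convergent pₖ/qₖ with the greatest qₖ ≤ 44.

617/15

√1692 = [41; 7, 2, 7, 82, …] (period length 4).
Convergents:
  p_0/q_0 = 41/1
  p_1/q_1 = 288/7
  p_2/q_2 = 617/15
  p_3/q_3 = 4607/112
q_2 = 15 ≤ 44 < 112 = q_3, so the answer is 617/15.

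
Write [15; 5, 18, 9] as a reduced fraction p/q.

12523/824

Fold from the inside: start with 9/1.
  18 + 1/9 = 163/9
  5 + 9/163 = 824/163
  15 + 163/824 = 12523/824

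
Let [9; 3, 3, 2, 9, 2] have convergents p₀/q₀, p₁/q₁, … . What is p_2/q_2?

93/10

Using pₖ = aₖpₖ₋₁ + pₖ₋₂, qₖ = aₖqₖ₋₁ + qₖ₋₂ (with p₋₁=1, p₋₂=0, q₋₁=0, q₋₂=1):
  k=0: a=9, p=9, q=1
  k=1: a=3, p=28, q=3
  k=2: a=3, p=93, q=10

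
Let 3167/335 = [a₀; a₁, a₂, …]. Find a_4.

9

3167 = 9·335 + 152   →  a_0 = 9
335 = 2·152 + 31   →  a_1 = 2
152 = 4·31 + 28   →  a_2 = 4
31 = 1·28 + 3   →  a_3 = 1
28 = 9·3 + 1   →  a_4 = 9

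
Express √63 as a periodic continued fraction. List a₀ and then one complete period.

[7; 1, 14]

a₀ = ⌊√63⌋ = 7.
With m₀=0, d₀=1 and mₖ₊₁ = dₖaₖ − mₖ, dₖ₊₁ = (n − mₖ₊₁²)/dₖ, aₖ₊₁ = ⌊(a₀+mₖ₊₁)/dₖ₊₁⌋:
  k=1: m=7, d=14, a=1
  k=2: m=7, d=1, a=14
d=1 and a=2a₀=14 at k=2, so the next step gives (m, d) = (7, 14) again — its k=1 value — and the period has length 2.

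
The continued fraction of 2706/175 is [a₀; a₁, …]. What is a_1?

2

2706 = 15·175 + 81   →  a_0 = 15
175 = 2·81 + 13   →  a_1 = 2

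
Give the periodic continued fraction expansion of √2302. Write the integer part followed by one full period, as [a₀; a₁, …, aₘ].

a₀ = ⌊√2302⌋ = 47.
With m₀=0, d₀=1 and mₖ₊₁ = dₖaₖ − mₖ, dₖ₊₁ = (n − mₖ₊₁²)/dₖ, aₖ₊₁ = ⌊(a₀+mₖ₊₁)/dₖ₊₁⌋:
  k=1: m=47, d=93, a=1
  k=2: m=46, d=2, a=46
  k=3: m=46, d=93, a=1
  k=4: m=47, d=1, a=94
d=1 and a=2a₀=94 at k=4, so the next step gives (m, d) = (47, 93) again — its k=1 value — and the period has length 4.

[47; 1, 46, 1, 94]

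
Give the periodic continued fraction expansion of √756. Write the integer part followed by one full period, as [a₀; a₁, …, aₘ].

a₀ = ⌊√756⌋ = 27.
With m₀=0, d₀=1 and mₖ₊₁ = dₖaₖ − mₖ, dₖ₊₁ = (n − mₖ₊₁²)/dₖ, aₖ₊₁ = ⌊(a₀+mₖ₊₁)/dₖ₊₁⌋:
  k=1: m=27, d=27, a=2
  k=2: m=27, d=1, a=54
d=1 and a=2a₀=54 at k=2, so the next step gives (m, d) = (27, 27) again — its k=1 value — and the period has length 2.

[27; 2, 54]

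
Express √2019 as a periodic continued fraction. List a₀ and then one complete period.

[44; 1, 13, 1, 88]

a₀ = ⌊√2019⌋ = 44.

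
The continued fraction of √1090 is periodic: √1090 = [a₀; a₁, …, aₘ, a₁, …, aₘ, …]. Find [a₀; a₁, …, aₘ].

a₀ = ⌊√1090⌋ = 33.
With m₀=0, d₀=1 and mₖ₊₁ = dₖaₖ − mₖ, dₖ₊₁ = (n − mₖ₊₁²)/dₖ, aₖ₊₁ = ⌊(a₀+mₖ₊₁)/dₖ₊₁⌋:
  k=1: m=33, d=1, a=66
d=1 and a=2a₀=66 at k=1, so the next step gives (m, d) = (33, 1) again — its k=1 value — and the period has length 1.

[33; 66]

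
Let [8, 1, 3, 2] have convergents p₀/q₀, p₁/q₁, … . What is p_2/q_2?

35/4

Using pₖ = aₖpₖ₋₁ + pₖ₋₂, qₖ = aₖqₖ₋₁ + qₖ₋₂ (with p₋₁=1, p₋₂=0, q₋₁=0, q₋₂=1):
  k=0: a=8, p=8, q=1
  k=1: a=1, p=9, q=1
  k=2: a=3, p=35, q=4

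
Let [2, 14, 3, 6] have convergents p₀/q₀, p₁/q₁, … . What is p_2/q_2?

Using pₖ = aₖpₖ₋₁ + pₖ₋₂, qₖ = aₖqₖ₋₁ + qₖ₋₂ (with p₋₁=1, p₋₂=0, q₋₁=0, q₋₂=1):
  k=0: a=2, p=2, q=1
  k=1: a=14, p=29, q=14
  k=2: a=3, p=89, q=43

89/43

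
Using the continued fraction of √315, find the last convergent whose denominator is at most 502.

√315 = [17; 1, 2, 1, 34, …] (period length 4).
Convergents:
  p_0/q_0 = 17/1
  p_1/q_1 = 18/1
  p_2/q_2 = 53/3
  p_3/q_3 = 71/4
  p_4/q_4 = 2467/139
  p_5/q_5 = 2538/143
  p_6/q_6 = 7543/425
  p_7/q_7 = 10081/568
q_6 = 425 ≤ 502 < 568 = q_7, so the answer is 7543/425.

7543/425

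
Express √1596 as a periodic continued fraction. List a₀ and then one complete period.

[39; 1, 18, 1, 78]

a₀ = ⌊√1596⌋ = 39.
With m₀=0, d₀=1 and mₖ₊₁ = dₖaₖ − mₖ, dₖ₊₁ = (n − mₖ₊₁²)/dₖ, aₖ₊₁ = ⌊(a₀+mₖ₊₁)/dₖ₊₁⌋:
  k=1: m=39, d=75, a=1
  k=2: m=36, d=4, a=18
  k=3: m=36, d=75, a=1
  k=4: m=39, d=1, a=78
d=1 and a=2a₀=78 at k=4, so the next step gives (m, d) = (39, 75) again — its k=1 value — and the period has length 4.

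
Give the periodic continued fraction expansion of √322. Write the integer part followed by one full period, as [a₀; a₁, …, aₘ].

a₀ = ⌊√322⌋ = 17.
With m₀=0, d₀=1 and mₖ₊₁ = dₖaₖ − mₖ, dₖ₊₁ = (n − mₖ₊₁²)/dₖ, aₖ₊₁ = ⌊(a₀+mₖ₊₁)/dₖ₊₁⌋:
  k=1: m=17, d=33, a=1
  k=2: m=16, d=2, a=16
  k=3: m=16, d=33, a=1
  k=4: m=17, d=1, a=34
d=1 and a=2a₀=34 at k=4, so the next step gives (m, d) = (17, 33) again — its k=1 value — and the period has length 4.

[17; 1, 16, 1, 34]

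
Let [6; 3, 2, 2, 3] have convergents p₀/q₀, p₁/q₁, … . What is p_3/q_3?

Using pₖ = aₖpₖ₋₁ + pₖ₋₂, qₖ = aₖqₖ₋₁ + qₖ₋₂ (with p₋₁=1, p₋₂=0, q₋₁=0, q₋₂=1):
  k=0: a=6, p=6, q=1
  k=1: a=3, p=19, q=3
  k=2: a=2, p=44, q=7
  k=3: a=2, p=107, q=17

107/17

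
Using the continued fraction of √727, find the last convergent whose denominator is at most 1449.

38557/1430

√727 = [26; 1, 25, 1, 52, …] (period length 4).
Convergents:
  p_0/q_0 = 26/1
  p_1/q_1 = 27/1
  p_2/q_2 = 701/26
  p_3/q_3 = 728/27
  p_4/q_4 = 38557/1430
  p_5/q_5 = 39285/1457
q_4 = 1430 ≤ 1449 < 1457 = q_5, so the answer is 38557/1430.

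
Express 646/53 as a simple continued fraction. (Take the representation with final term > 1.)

646 = 12×53 + 10
53 = 5×10 + 3
10 = 3×3 + 1
3 = 3×1 + 0  (stop)
So 646/53 = [12; 5, 3, 3].

[12; 5, 3, 3]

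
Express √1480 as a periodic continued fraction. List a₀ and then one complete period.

[38; 2, 8, 19, 8, 2, 76]

a₀ = ⌊√1480⌋ = 38.
With m₀=0, d₀=1 and mₖ₊₁ = dₖaₖ − mₖ, dₖ₊₁ = (n − mₖ₊₁²)/dₖ, aₖ₊₁ = ⌊(a₀+mₖ₊₁)/dₖ₊₁⌋:
  k=1: m=38, d=36, a=2
  k=2: m=34, d=9, a=8
  k=3: m=38, d=4, a=19
  k=4: m=38, d=9, a=8
  k=5: m=34, d=36, a=2
  k=6: m=38, d=1, a=76
d=1 and a=2a₀=76 at k=6, so the next step gives (m, d) = (38, 36) again — its k=1 value — and the period has length 6.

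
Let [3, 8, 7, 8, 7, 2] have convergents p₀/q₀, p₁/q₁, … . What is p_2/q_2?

178/57

Using pₖ = aₖpₖ₋₁ + pₖ₋₂, qₖ = aₖqₖ₋₁ + qₖ₋₂ (with p₋₁=1, p₋₂=0, q₋₁=0, q₋₂=1):
  k=0: a=3, p=3, q=1
  k=1: a=8, p=25, q=8
  k=2: a=7, p=178, q=57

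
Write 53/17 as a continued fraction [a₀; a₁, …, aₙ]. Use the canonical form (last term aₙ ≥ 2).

[3; 8, 2]

53 = 3×17 + 2
17 = 8×2 + 1
2 = 2×1 + 0  (stop)
So 53/17 = [3; 8, 2].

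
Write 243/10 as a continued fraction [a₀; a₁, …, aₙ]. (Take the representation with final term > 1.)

[24; 3, 3]

243 = 24*10 + 3
10 = 3*3 + 1
3 = 3*1 + 0  (stop)
So 243/10 = [24; 3, 3].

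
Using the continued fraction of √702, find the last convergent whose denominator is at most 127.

√702 = [26; 2, 52, …] (period length 2).
Convergents:
  p_0/q_0 = 26/1
  p_1/q_1 = 53/2
  p_2/q_2 = 2782/105
  p_3/q_3 = 5617/212
q_2 = 105 ≤ 127 < 212 = q_3, so the answer is 2782/105.

2782/105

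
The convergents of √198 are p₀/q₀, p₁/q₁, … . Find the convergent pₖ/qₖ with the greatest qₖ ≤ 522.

5530/393

√198 = [14; 14, 28, …] (period length 2).
Convergents:
  p_0/q_0 = 14/1
  p_1/q_1 = 197/14
  p_2/q_2 = 5530/393
  p_3/q_3 = 77617/5516
q_2 = 393 ≤ 522 < 5516 = q_3, so the answer is 5530/393.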